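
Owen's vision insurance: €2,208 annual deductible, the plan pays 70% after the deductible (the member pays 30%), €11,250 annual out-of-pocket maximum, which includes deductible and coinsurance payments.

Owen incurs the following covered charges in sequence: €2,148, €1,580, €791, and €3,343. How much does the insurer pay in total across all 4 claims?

Claim 1 (€2,148): fully absorbed by the deductible. Member owes €2,148 (running OOP €2,148). Plan pays €2,148 − €2,148 = €0.
Claim 2 (€1,580): €60 to deductible, leaving €1,520; 30% of €1,520 = €456. Member pays €516; OOP now €2,664. Insurer: €1,580 − €516 = €1,064.
Claim 3 (€791): deductible already satisfied, so member's share is 30% × €791 = €237.30. Member pays €237.30; OOP now €2,901.30. Plan pays €791 − €237.30 = €553.70.
Claim 4 (€3,343): 30% coinsurance on €3,343 = €1,002.90. Cost to member: €1,002.90. OOP to date €3,904.20. Insurer: €3,343 − €1,002.90 = €2,340.10.
Insurer total: €0 + €1,064 + €553.70 + €2,340.10 = €3,957.80.

€3,957.80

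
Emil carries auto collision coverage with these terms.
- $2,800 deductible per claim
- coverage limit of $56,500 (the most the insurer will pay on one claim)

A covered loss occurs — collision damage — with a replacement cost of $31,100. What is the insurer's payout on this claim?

$28,300

Less the $2,800 deductible: $31,100 − $2,800 = $28,300.
$28,300 ≤ $56,500, so the limit doesn't bind; insurer pays $28,300.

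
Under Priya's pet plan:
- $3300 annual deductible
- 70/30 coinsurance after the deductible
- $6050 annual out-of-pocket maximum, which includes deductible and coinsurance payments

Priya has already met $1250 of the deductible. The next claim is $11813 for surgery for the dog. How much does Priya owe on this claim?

Deductible still to meet: $3300 − $1250 = $2050.
After the $2050 deductible portion, $11813 − $2050 = $9763 is subject to coinsurance.
Owner's 30% share of $9763 is $2928.90.
So the owner owes $2050 + $2928.90 = $4978.90 before any cap.
That would bring total out-of-pocket to $6228.90, past the $6050 cap. The owner is capped at $6050 − $1250 = $4800 on this claim.

$4800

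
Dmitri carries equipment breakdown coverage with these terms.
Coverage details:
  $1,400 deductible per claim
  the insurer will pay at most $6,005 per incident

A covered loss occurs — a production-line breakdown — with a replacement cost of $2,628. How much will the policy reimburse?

$1,228

Subtract the deductible: $2,628 − $1,400 = $1,228.
$1,228 ≤ $6,005, so the limit doesn't bind; insurer pays $1,228.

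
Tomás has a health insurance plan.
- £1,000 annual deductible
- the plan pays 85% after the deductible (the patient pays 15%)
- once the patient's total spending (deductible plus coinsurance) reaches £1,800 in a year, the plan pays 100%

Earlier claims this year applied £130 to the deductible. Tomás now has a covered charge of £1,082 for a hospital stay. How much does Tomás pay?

£901.80

Deductible still to meet: £1,000 − £130 = £870.
The remaining £212 (= £1,082 − £870) moves to coinsurance.
Coinsurance: £212 × 15% = £31.80.
Patient responsibility before any cap: £870 + £31.80 = £901.80.
Cumulative spending £130 + £901.80 = £1,031.80 stays under the £1,800 maximum.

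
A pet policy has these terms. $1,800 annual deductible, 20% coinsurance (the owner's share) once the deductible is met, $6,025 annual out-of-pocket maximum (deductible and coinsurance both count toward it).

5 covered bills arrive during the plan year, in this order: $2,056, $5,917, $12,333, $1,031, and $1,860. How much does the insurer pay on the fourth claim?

$824.80

#1 ($2,056): $1,800 finishes the deductible; $256 goes to coinsurance; 20% of $256 = $51.20. Owner pays $1,851.20; OOP now $1,851.20. Insurer: $2,056 − $1,851.20 = $204.80.
#2 ($5,917): deductible already satisfied, so owner's share is 20% × $5,917 = $1,183.40. Cost to owner: $1,183.40. OOP to date $3,034.60. Insurer: $5,917 − $1,183.40 = $4,733.60.
#3 ($12,333): 20% coinsurance on $12,333 = $2,466.60. Owner owes $2,466.60 (running OOP $5,501.20). Plan pays $12,333 − $2,466.60 = $9,866.40.
#4 ($1,031): deductible met; 20% of $1,031 = $206.20. Owner pays $206.20; OOP now $5,707.40. Plan pays $1,031 − $206.20 = $824.80.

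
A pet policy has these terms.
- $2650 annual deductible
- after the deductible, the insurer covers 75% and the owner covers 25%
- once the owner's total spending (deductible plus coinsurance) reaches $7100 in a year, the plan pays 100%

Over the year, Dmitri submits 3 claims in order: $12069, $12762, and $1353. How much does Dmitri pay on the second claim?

Claim 1 — $12069: $2650 to deductible, leaving $9419; 25% of $9419 = $2354.75. Owner owes $5004.75 (running OOP $5004.75).
Claim 2 — $12762: 25% coinsurance on $12762 = $3190.50. That would push OOP to $8195.25, over the $7100 cap, so owner pays $7100 − $5004.75 = $2095.25.

$2095.25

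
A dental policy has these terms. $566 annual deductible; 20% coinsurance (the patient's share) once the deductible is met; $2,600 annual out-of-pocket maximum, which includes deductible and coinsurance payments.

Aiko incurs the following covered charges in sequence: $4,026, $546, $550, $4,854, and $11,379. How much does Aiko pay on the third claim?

$110

#1 ($4,026): deductible takes $566, $3,460 remains; coinsurance $3,460 × 20% = $692. Patient owes $1,258 (running OOP $1,258).
#2 ($546): deductible met; 20% of $546 = $109.20. Patient pays $109.20; OOP now $1,367.20.
#3 ($550): 20% coinsurance on $550 = $110. Cost to patient: $110. OOP to date $1,477.20.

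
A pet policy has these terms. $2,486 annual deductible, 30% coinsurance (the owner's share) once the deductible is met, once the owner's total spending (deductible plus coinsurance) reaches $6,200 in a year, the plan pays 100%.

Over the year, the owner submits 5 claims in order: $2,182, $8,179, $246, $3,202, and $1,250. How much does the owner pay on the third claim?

#1 ($2,182): all of it applies to the deductible. Owner owes $2,182 (running OOP $2,182).
#2 ($8,179): deductible takes $304, $7,875 remains; coinsurance $7,875 × 30% = $2,362.50. Owner pays $2,666.50; OOP now $4,848.50.
#3 ($246): deductible met; 30% of $246 = $73.80. Owner pays $73.80; OOP now $4,922.30.

$73.80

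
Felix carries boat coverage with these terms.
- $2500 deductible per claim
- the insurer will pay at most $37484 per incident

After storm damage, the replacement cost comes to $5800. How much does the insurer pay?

Less the $2500 deductible: $5800 − $2500 = $3300.
That's under the $37484 cap, so the insurer reimburses the full $3300.

$3300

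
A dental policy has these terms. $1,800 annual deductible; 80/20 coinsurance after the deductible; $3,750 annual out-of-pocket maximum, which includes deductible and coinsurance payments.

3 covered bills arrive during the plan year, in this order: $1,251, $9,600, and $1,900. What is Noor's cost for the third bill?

Claim 1 ($1,251): fully absorbed by the deductible. Patient pays $1,251; OOP now $1,251.
Claim 2 ($9,600): deductible takes $549, $9,051 remains; 20% of $9,051 = $1,810.20. Patient pays $2,359.20; OOP now $3,610.20.
Claim 3 ($1,900): 20% coinsurance on $1,900 = $380. Adding that to $3,610.20 gives $3,990.20, past the $3,750 cap; patient pays only $3,750 − $3,610.20 = $139.80.

$139.80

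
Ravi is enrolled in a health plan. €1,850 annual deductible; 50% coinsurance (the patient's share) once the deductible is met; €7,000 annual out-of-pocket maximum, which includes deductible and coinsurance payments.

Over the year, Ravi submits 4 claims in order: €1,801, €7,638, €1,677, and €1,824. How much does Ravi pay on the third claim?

€838.50

Claim 1 (€1,801): entire amount goes to the deductible. Patient pays €1,801; OOP now €1,801.
Claim 2 (€7,638): deductible takes €49, €7,589 remains; patient's 50% is €3,794.50. Patient owes €3,843.50 (running OOP €5,644.50).
Claim 3 (€1,677): deductible already satisfied, so patient's share is 50% × €1,677 = €838.50. Cost to patient: €838.50. OOP to date €6,483.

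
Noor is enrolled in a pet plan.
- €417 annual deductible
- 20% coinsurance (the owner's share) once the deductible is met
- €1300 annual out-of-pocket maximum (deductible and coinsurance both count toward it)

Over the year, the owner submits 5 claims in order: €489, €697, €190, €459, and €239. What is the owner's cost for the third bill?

#1 (€489): €417 to deductible, leaving €72; coinsurance €72 × 20% = €14.40. Cost to owner: €431.40. OOP to date €431.40.
#2 (€697): deductible met; 20% of €697 = €139.40. Cost to owner: €139.40. OOP to date €570.80.
#3 (€190): deductible already satisfied, so owner's share is 20% × €190 = €38. Owner pays €38; OOP now €608.80.

€38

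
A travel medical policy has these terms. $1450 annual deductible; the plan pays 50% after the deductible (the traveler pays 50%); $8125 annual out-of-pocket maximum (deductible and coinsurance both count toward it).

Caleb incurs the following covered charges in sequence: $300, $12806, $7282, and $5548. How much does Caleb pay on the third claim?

$847

Claim 1 — $300: all of it applies to the deductible. Cost to traveler: $300. OOP to date $300.
Claim 2 — $12806: $1150 to deductible, leaving $11656; 50% of $11656 = $5828. Traveler pays $6978; OOP now $7278.
Claim 3 — $7282: 50% coinsurance on $7282 = $3641. Adding that to $7278 gives $10919, past the $8125 cap; traveler pays only $8125 − $7278 = $847.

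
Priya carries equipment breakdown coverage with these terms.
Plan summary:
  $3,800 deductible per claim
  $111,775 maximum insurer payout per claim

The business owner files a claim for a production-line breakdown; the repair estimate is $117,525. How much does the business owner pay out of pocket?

After the deductible, $117,525 − $3,800 = $113,725 remains.
$113,725 exceeds the $111,775 limit, so the insurer pays the limit: $111,775.
Out of pocket: $117,525 − $111,775 = $5,750.

$5,750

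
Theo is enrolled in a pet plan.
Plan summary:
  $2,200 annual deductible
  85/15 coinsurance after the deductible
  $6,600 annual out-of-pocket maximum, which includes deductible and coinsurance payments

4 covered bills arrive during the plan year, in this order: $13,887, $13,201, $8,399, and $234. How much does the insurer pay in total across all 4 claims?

$29,121

#1 ($13,887): $2,200 to deductible, leaving $11,687; 15% of $11,687 = $1,753.05. Owner owes $3,953.05 (running OOP $3,953.05). Plan pays $13,887 − $3,953.05 = $9,933.95.
#2 ($13,201): deductible met; 15% of $13,201 = $1,980.15. Owner pays $1,980.15; OOP now $5,933.20. Insurer: $13,201 − $1,980.15 = $11,220.85.
#3 ($8,399): deductible met; 15% of $8,399 = $1,259.85. OOP would hit $7,193.05 > $6,600, so the cap limits the owner to $6,600 − $5,933.20 = $666.80. Insurer: $8,399 − $666.80 = $7,732.20.
#4 ($234): 15% coinsurance on $234 = $35.10. Adding that to $6,600 gives $6,635.10, past the $6,600 cap; owner pays only $6,600 − $6,600 = $0. Plan pays $234 − $0 = $234.
Insurer total: $9,933.95 + $11,220.85 + $7,732.20 + $234 = $29,121.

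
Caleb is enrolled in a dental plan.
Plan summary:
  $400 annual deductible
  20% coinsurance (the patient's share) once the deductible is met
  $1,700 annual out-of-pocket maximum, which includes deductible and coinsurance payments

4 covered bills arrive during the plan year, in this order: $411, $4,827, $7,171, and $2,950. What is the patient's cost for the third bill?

Bill 1, $411: deductible takes $400, $11 remains; 20% of $11 = $2.20. Patient owes $402.20 (running OOP $402.20).
Bill 2, $4,827: deductible met; 20% of $4,827 = $965.40. Cost to patient: $965.40. OOP to date $1,367.60.
Bill 3, $7,171: 20% coinsurance on $7,171 = $1,434.20. OOP would hit $2,801.80 > $1,700, so the cap limits the patient to $1,700 − $1,367.60 = $332.40.

$332.40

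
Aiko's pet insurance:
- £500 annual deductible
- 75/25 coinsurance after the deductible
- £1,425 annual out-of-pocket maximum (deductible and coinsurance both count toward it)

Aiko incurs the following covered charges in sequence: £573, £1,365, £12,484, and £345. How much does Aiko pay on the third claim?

£565.50

Claim 1 — £573: £500 finishes the deductible; £73 goes to coinsurance; coinsurance £73 × 25% = £18.25. Owner owes £518.25 (running OOP £518.25).
Claim 2 — £1,365: 25% coinsurance on £1,365 = £341.25. Owner owes £341.25 (running OOP £859.50).
Claim 3 — £12,484: deductible met; 25% of £12,484 = £3,121. OOP would hit £3,980.50 > £1,425, so the cap limits the owner to £1,425 − £859.50 = £565.50.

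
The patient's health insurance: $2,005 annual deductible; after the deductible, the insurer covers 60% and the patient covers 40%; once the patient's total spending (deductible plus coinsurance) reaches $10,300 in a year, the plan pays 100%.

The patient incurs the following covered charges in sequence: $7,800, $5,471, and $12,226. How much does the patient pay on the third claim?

$3,788.60

Claim 1 — $7,800: deductible takes $2,005, $5,795 remains; 40% of $5,795 = $2,318. Cost to patient: $4,323. OOP to date $4,323.
Claim 2 — $5,471: deductible met; 40% of $5,471 = $2,188.40. Patient pays $2,188.40; OOP now $6,511.40.
Claim 3 — $12,226: deductible met; 40% of $12,226 = $4,890.40. Adding that to $6,511.40 gives $11,401.80, past the $10,300 cap; patient pays only $10,300 − $6,511.40 = $3,788.60.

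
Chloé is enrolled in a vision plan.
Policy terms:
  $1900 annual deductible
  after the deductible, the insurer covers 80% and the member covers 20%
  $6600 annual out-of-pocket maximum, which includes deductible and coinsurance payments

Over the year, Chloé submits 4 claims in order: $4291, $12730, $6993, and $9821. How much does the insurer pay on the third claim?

$5594.40

Bill 1, $4291: deductible takes $1900, $2391 remains; coinsurance $2391 × 20% = $478.20. Member pays $2378.20; OOP now $2378.20. Plan pays $4291 − $2378.20 = $1912.80.
Bill 2, $12730: 20% coinsurance on $12730 = $2546. Cost to member: $2546. OOP to date $4924.20. Plan pays $12730 − $2546 = $10184.
Bill 3, $6993: deductible already satisfied, so member's share is 20% × $6993 = $1398.60. Cost to member: $1398.60. OOP to date $6322.80. Insurer: $6993 − $1398.60 = $5594.40.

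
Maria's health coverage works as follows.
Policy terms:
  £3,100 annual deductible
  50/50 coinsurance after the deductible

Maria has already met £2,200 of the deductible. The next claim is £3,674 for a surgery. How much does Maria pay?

£2,287

£2,200 of the £3,100 deductible is already met, leaving £900.
After the £900 deductible portion, £3,674 − £900 = £2,774 is subject to coinsurance.
Coinsurance: £2,774 × 50% = £1,387.
That puts the patient's cost at £900 + £1,387 = £2,287.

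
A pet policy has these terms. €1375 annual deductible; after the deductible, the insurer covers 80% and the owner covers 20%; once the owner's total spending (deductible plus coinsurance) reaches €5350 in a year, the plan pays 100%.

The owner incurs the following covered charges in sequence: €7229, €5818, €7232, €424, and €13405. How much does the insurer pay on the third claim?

€5785.60

Claim 1 (€7229): deductible takes €1375, €5854 remains; owner's 20% is €1170.80. Owner pays €2545.80; OOP now €2545.80. Insurer: €7229 − €2545.80 = €4683.20.
Claim 2 (€5818): 20% coinsurance on €5818 = €1163.60. Cost to owner: €1163.60. OOP to date €3709.40. Plan pays €5818 − €1163.60 = €4654.40.
Claim 3 (€7232): deductible already satisfied, so owner's share is 20% × €7232 = €1446.40. Owner pays €1446.40; OOP now €5155.80. Plan pays €7232 − €1446.40 = €5785.60.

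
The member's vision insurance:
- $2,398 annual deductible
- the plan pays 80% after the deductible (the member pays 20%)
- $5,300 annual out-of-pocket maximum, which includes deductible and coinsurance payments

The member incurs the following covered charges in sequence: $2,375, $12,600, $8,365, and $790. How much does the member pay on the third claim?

$386.60

#1 ($2,375): fully absorbed by the deductible. Member pays $2,375; OOP now $2,375.
#2 ($12,600): $23 finishes the deductible; $12,577 goes to coinsurance; 20% of $12,577 = $2,515.40. Cost to member: $2,538.40. OOP to date $4,913.40.
#3 ($8,365): 20% coinsurance on $8,365 = $1,673. Adding that to $4,913.40 gives $6,586.40, past the $5,300 cap; member pays only $5,300 − $4,913.40 = $386.60.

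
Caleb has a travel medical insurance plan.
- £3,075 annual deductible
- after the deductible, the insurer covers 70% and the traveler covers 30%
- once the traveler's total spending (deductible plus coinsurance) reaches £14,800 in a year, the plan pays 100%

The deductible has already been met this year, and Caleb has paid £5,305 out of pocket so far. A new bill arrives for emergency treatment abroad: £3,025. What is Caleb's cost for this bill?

With the deductible met, the entire £3,025 is subject to coinsurance.
30% of £3,025 = £907.50 falls to the traveler.
Year-to-date out-of-pocket becomes £5,305 + £907.50 = £6,212.50, still under the £14,800 maximum, so no cap applies.

£907.50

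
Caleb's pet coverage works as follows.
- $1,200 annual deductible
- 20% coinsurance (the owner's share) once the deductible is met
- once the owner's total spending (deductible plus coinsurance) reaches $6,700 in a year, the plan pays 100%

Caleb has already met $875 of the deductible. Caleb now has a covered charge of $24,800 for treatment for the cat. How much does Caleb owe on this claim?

Deductible still to meet: $1,200 − $875 = $325.
The remaining $24,475 (= $24,800 − $325) moves to coinsurance.
Owner's 20% share of $24,475 is $4,895.
Owner responsibility before any cap: $325 + $4,895 = $5,220.
Cumulative spending $875 + $5,220 = $6,095 stays under the $6,700 maximum.

$5,220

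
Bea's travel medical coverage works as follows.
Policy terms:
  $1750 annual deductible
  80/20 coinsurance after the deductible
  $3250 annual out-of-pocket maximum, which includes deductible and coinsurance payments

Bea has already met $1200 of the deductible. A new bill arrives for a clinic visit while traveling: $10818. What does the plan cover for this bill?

Remaining deductible: $1750 − $1200 = $550.
That leaves $10818 − $550 = $10268 for coinsurance.
Coinsurance: $10268 × 20% = $2053.60.
That puts the traveler's cost at $550 + $2053.60 = $2603.60 before any cap.
Year-to-date out-of-pocket would reach $1200 + $2603.60 = $3803.60, above the $3250 maximum, so the traveler pays only $3250 − $1200 = $2050.
The insurer covers the remainder: $10818 − $2050 = $8768.

$8768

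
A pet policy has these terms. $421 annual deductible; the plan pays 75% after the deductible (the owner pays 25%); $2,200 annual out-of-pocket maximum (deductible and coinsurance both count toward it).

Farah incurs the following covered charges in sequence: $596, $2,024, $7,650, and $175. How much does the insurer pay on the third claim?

#1 ($596): deductible takes $421, $175 remains; 25% of $175 = $43.75. Owner owes $464.75 (running OOP $464.75). Plan pays $596 − $464.75 = $131.25.
#2 ($2,024): deductible already satisfied, so owner's share is 25% × $2,024 = $506. Owner owes $506 (running OOP $970.75). Plan pays $2,024 − $506 = $1,518.
#3 ($7,650): deductible met; 25% of $7,650 = $1,912.50. That would push OOP to $2,883.25, over the $2,200 cap, so owner pays $2,200 − $970.75 = $1,229.25. Insurer: $7,650 − $1,229.25 = $6,420.75.

$6,420.75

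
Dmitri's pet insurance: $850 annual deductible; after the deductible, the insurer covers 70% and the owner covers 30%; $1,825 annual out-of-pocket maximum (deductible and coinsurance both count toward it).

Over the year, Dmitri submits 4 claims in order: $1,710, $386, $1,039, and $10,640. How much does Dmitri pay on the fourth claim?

$289.50

Claim 1 ($1,710): $850 to deductible, leaving $860; 30% of $860 = $258. Owner pays $1,108; OOP now $1,108.
Claim 2 ($386): 30% coinsurance on $386 = $115.80. Owner pays $115.80; OOP now $1,223.80.
Claim 3 ($1,039): 30% coinsurance on $1,039 = $311.70. Owner owes $311.70 (running OOP $1,535.50).
Claim 4 ($10,640): deductible already satisfied, so owner's share is 30% × $10,640 = $3,192. That would push OOP to $4,727.50, over the $1,825 cap, so owner pays $1,825 − $1,535.50 = $289.50.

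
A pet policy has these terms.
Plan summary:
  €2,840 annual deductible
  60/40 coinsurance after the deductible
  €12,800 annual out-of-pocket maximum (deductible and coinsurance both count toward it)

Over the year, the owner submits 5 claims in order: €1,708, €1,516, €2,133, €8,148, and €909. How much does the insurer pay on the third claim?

€1,279.80

Claim 1 (€1,708): all of it applies to the deductible. Cost to owner: €1,708. OOP to date €1,708. Plan pays €1,708 − €1,708 = €0.
Claim 2 (€1,516): €1,132 to deductible, leaving €384; owner's 40% is €153.60. Cost to owner: €1,285.60. OOP to date €2,993.60. Insurer: €1,516 − €1,285.60 = €230.40.
Claim 3 (€2,133): deductible already satisfied, so owner's share is 40% × €2,133 = €853.20. Owner pays €853.20; OOP now €3,846.80. Plan pays €2,133 − €853.20 = €1,279.80.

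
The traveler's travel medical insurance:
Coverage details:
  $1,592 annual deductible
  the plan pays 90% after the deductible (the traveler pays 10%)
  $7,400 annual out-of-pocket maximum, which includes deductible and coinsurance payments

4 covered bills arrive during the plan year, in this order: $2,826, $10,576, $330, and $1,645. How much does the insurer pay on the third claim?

$297

Claim 1 — $2,826: deductible takes $1,592, $1,234 remains; traveler's 10% is $123.40. Cost to traveler: $1,715.40. OOP to date $1,715.40. Insurer: $2,826 − $1,715.40 = $1,110.60.
Claim 2 — $10,576: deductible met; 10% of $10,576 = $1,057.60. Traveler owes $1,057.60 (running OOP $2,773). Insurer: $10,576 − $1,057.60 = $9,518.40.
Claim 3 — $330: deductible met; 10% of $330 = $33. Traveler owes $33 (running OOP $2,806). Plan pays $330 − $33 = $297.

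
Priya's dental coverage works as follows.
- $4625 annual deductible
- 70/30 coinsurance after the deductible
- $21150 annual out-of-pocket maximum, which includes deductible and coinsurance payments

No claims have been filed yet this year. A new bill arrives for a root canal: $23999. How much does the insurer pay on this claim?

$13561.80

The full $4625 deductible is still open; $4625 of this bill applies to it.
After the $4625 deductible portion, $23999 − $4625 = $19374 is subject to coinsurance.
30% of $19374 = $5812.20 falls to the patient.
Patient responsibility before any cap: $4625 + $5812.20 = $10437.20.
Year-to-date out-of-pocket becomes $0 + $10437.20 = $10437.20, still under the $21150 maximum, so no cap applies.
The insurer covers the remainder: $23999 − $10437.20 = $13561.80.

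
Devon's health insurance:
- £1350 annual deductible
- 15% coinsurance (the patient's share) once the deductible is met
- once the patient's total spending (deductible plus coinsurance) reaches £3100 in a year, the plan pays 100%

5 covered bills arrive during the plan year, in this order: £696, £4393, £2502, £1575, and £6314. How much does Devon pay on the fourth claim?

£236.25

Claim 1 (£696): fully absorbed by the deductible. Patient pays £696; OOP now £696.
Claim 2 (£4393): £654 to deductible, leaving £3739; 15% of £3739 = £560.85. Patient pays £1214.85; OOP now £1910.85.
Claim 3 (£2502): 15% coinsurance on £2502 = £375.30. Cost to patient: £375.30. OOP to date £2286.15.
Claim 4 (£1575): deductible already satisfied, so patient's share is 15% × £1575 = £236.25. Cost to patient: £236.25. OOP to date £2522.40.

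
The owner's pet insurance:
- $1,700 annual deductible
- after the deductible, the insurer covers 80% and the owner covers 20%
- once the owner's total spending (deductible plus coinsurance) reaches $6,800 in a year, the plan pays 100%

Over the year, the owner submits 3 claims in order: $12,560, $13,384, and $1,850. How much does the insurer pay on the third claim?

#1 ($12,560): $1,700 to deductible, leaving $10,860; 20% of $10,860 = $2,172. Owner pays $3,872; OOP now $3,872. Plan pays $12,560 − $3,872 = $8,688.
#2 ($13,384): 20% coinsurance on $13,384 = $2,676.80. Owner pays $2,676.80; OOP now $6,548.80. Plan pays $13,384 − $2,676.80 = $10,707.20.
#3 ($1,850): deductible met; 20% of $1,850 = $370. Adding that to $6,548.80 gives $6,918.80, past the $6,800 cap; owner pays only $6,800 − $6,548.80 = $251.20. Insurer: $1,850 − $251.20 = $1,598.80.

$1,598.80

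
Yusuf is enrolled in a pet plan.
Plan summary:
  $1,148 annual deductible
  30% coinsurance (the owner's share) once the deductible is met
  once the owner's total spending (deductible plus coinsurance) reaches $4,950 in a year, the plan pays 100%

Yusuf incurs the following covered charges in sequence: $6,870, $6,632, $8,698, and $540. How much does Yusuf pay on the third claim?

Claim 1 ($6,870): $1,148 to deductible, leaving $5,722; 30% of $5,722 = $1,716.60. Cost to owner: $2,864.60. OOP to date $2,864.60.
Claim 2 ($6,632): 30% coinsurance on $6,632 = $1,989.60. Owner pays $1,989.60; OOP now $4,854.20.
Claim 3 ($8,698): 30% coinsurance on $8,698 = $2,609.40. Adding that to $4,854.20 gives $7,463.60, past the $4,950 cap; owner pays only $4,950 − $4,854.20 = $95.80.

$95.80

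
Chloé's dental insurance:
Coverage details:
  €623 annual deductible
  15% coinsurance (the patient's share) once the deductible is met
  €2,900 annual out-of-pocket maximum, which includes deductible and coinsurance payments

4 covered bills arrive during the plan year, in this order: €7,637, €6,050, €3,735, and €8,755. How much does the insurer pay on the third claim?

€3,417.60

Bill 1, €7,637: €623 finishes the deductible; €7,014 goes to coinsurance; 15% of €7,014 = €1,052.10. Patient owes €1,675.10 (running OOP €1,675.10). Plan pays €7,637 − €1,675.10 = €5,961.90.
Bill 2, €6,050: deductible already satisfied, so patient's share is 15% × €6,050 = €907.50. Patient owes €907.50 (running OOP €2,582.60). Insurer: €6,050 − €907.50 = €5,142.50.
Bill 3, €3,735: deductible met; 15% of €3,735 = €560.25. That would push OOP to €3,142.85, over the €2,900 cap, so patient pays €2,900 − €2,582.60 = €317.40. Plan pays €3,735 − €317.40 = €3,417.60.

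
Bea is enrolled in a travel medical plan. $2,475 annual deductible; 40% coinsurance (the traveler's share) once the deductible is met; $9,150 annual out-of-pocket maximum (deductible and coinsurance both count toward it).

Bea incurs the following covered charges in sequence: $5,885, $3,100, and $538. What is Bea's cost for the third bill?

Claim 1 — $5,885: $2,475 to deductible, leaving $3,410; coinsurance $3,410 × 40% = $1,364. Traveler pays $3,839; OOP now $3,839.
Claim 2 — $3,100: deductible already satisfied, so traveler's share is 40% × $3,100 = $1,240. Cost to traveler: $1,240. OOP to date $5,079.
Claim 3 — $538: 40% coinsurance on $538 = $215.20. Traveler owes $215.20 (running OOP $5,294.20).

$215.20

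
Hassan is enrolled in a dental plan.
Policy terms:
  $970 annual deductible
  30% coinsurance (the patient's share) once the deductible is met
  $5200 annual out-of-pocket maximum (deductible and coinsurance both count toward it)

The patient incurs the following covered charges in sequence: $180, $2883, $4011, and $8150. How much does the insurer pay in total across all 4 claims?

Claim 1 — $180: fully absorbed by the deductible. Patient pays $180; OOP now $180. Plan pays $180 − $180 = $0.
Claim 2 — $2883: $790 to deductible, leaving $2093; coinsurance $2093 × 30% = $627.90. Patient owes $1417.90 (running OOP $1597.90). Plan pays $2883 − $1417.90 = $1465.10.
Claim 3 — $4011: deductible already satisfied, so patient's share is 30% × $4011 = $1203.30. Patient owes $1203.30 (running OOP $2801.20). Plan pays $4011 − $1203.30 = $2807.70.
Claim 4 — $8150: 30% coinsurance on $8150 = $2445. That would push OOP to $5246.20, over the $5200 cap, so patient pays $5200 − $2801.20 = $2398.80. Insurer: $8150 − $2398.80 = $5751.20.
Insurer total: $0 + $1465.10 + $2807.70 + $5751.20 = $10024.

$10024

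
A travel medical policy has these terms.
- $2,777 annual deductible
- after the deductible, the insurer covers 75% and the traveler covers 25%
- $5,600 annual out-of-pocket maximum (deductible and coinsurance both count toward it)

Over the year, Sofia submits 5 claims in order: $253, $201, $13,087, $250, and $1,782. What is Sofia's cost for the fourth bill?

Bill 1, $253: fully absorbed by the deductible. Traveler pays $253; OOP now $253.
Bill 2, $201: all of it applies to the deductible. Traveler owes $201 (running OOP $454).
Bill 3, $13,087: $2,323 to deductible, leaving $10,764; traveler's 25% is $2,691. Traveler owes $5,014 (running OOP $5,468).
Bill 4, $250: deductible met; 25% of $250 = $62.50. Traveler owes $62.50 (running OOP $5,530.50).

$62.50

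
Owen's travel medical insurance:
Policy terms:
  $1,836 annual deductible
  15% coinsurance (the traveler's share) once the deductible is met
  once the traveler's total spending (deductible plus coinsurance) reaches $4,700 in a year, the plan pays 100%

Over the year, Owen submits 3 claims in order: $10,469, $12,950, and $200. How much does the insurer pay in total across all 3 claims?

Claim 1 ($10,469): deductible takes $1,836, $8,633 remains; traveler's 15% is $1,294.95. Cost to traveler: $3,130.95. OOP to date $3,130.95. Insurer: $10,469 − $3,130.95 = $7,338.05.
Claim 2 ($12,950): deductible met; 15% of $12,950 = $1,942.50. That would push OOP to $5,073.45, over the $4,700 cap, so traveler pays $4,700 − $3,130.95 = $1,569.05. Plan pays $12,950 − $1,569.05 = $11,380.95.
Claim 3 ($200): 15% coinsurance on $200 = $30. That would push OOP to $4,730, over the $4,700 cap, so traveler pays $4,700 − $4,700 = $0. Insurer: $200 − $0 = $200.
Insurer total = bills − traveler's total = $23,619 − $4,700 = $18,919.

$18,919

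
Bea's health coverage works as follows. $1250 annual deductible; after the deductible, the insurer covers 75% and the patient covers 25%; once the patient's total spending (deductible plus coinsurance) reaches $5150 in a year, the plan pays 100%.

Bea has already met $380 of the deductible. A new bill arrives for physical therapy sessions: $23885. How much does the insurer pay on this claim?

Deductible still to meet: $1250 − $380 = $870.
After the $870 deductible portion, $23885 − $870 = $23015 is subject to coinsurance.
Patient's 25% share of $23015 is $5753.75.
So the patient owes $870 + $5753.75 = $6623.75 before any cap.
That would bring total out-of-pocket to $7003.75, past the $5150 cap. The patient is capped at $5150 − $380 = $4770 on this claim.
The insurer covers the remainder: $23885 − $4770 = $19115.

$19115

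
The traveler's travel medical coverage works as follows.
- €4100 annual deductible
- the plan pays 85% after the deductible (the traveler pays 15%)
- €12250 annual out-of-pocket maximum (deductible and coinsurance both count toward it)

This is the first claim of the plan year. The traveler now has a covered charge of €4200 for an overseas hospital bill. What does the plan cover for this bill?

€85

Nothing has been paid toward the €4100 deductible, so the first €4100 of this charge is applied there.
That leaves €4200 − €4100 = €100 for coinsurance.
Coinsurance: €100 × 15% = €15.
Traveler responsibility before any cap: €4100 + €15 = €4115.
Total out-of-pocket so far would be €0 + €4115 = €4115, below the €12250 cap — no reduction.
The insurer covers the remainder: €4200 − €4115 = €85.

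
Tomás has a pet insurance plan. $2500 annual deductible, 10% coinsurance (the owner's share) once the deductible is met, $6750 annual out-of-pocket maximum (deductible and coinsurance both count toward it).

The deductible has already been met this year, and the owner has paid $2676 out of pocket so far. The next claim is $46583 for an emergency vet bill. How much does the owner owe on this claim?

$4074

The deductible is already satisfied, so the full bill goes to coinsurance.
Owner's 10% share of $46583 is $4658.30.
That would bring total out-of-pocket to $7334.30, past the $6750 cap. The owner is capped at $6750 − $2676 = $4074 on this claim.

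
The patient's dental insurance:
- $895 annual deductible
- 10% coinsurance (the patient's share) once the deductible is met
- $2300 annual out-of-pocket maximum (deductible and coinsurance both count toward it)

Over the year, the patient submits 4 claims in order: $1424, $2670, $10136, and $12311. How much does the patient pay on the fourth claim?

#1 ($1424): deductible takes $895, $529 remains; patient's 10% is $52.90. Patient owes $947.90 (running OOP $947.90).
#2 ($2670): deductible met; 10% of $2670 = $267. Cost to patient: $267. OOP to date $1214.90.
#3 ($10136): deductible already satisfied, so patient's share is 10% × $10136 = $1013.60. Patient owes $1013.60 (running OOP $2228.50).
#4 ($12311): deductible already satisfied, so patient's share is 10% × $12311 = $1231.10. OOP would hit $3459.60 > $2300, so the cap limits the patient to $2300 − $2228.50 = $71.50.

$71.50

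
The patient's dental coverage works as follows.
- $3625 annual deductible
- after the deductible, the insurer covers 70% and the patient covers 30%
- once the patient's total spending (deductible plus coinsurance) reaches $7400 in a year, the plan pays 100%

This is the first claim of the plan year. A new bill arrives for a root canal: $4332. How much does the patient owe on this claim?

$3837.10

Nothing has been paid toward the $3625 deductible, so the first $3625 of this charge is applied there.
That leaves $4332 − $3625 = $707 for coinsurance.
30% of $707 = $212.10 falls to the patient.
Patient responsibility before any cap: $3625 + $212.10 = $3837.10.
Cumulative spending $0 + $3837.10 = $3837.10 stays under the $7400 maximum.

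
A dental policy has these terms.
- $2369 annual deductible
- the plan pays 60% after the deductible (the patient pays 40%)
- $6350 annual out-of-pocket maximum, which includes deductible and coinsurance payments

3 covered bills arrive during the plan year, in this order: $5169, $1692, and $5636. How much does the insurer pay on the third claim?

Bill 1, $5169: $2369 to deductible, leaving $2800; 40% of $2800 = $1120. Patient owes $3489 (running OOP $3489). Plan pays $5169 − $3489 = $1680.
Bill 2, $1692: deductible already satisfied, so patient's share is 40% × $1692 = $676.80. Patient pays $676.80; OOP now $4165.80. Plan pays $1692 − $676.80 = $1015.20.
Bill 3, $5636: deductible already satisfied, so patient's share is 40% × $5636 = $2254.40. That would push OOP to $6420.20, over the $6350 cap, so patient pays $6350 − $4165.80 = $2184.20. Insurer: $5636 − $2184.20 = $3451.80.

$3451.80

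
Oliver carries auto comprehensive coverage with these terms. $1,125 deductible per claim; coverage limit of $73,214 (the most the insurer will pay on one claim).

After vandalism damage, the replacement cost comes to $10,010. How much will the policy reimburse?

$8,885

After the deductible, $10,010 − $1,125 = $8,885 remains.
$8,885 ≤ $73,214, so the limit doesn't bind; insurer pays $8,885.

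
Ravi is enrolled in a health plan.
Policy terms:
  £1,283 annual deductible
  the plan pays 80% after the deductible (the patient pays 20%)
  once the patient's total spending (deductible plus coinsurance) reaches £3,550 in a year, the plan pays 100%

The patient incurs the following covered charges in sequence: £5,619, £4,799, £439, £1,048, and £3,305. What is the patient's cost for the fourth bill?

£209.60

Bill 1, £5,619: deductible takes £1,283, £4,336 remains; 20% of £4,336 = £867.20. Patient pays £2,150.20; OOP now £2,150.20.
Bill 2, £4,799: deductible already satisfied, so patient's share is 20% × £4,799 = £959.80. Patient pays £959.80; OOP now £3,110.
Bill 3, £439: deductible met; 20% of £439 = £87.80. Patient owes £87.80 (running OOP £3,197.80).
Bill 4, £1,048: deductible met; 20% of £1,048 = £209.60. Patient owes £209.60 (running OOP £3,407.40).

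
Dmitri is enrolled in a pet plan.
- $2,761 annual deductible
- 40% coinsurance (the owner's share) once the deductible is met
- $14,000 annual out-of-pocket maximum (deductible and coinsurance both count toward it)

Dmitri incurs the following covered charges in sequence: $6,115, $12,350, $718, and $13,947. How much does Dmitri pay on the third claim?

Claim 1 ($6,115): $2,761 to deductible, leaving $3,354; coinsurance $3,354 × 40% = $1,341.60. Owner pays $4,102.60; OOP now $4,102.60.
Claim 2 ($12,350): deductible already satisfied, so owner's share is 40% × $12,350 = $4,940. Owner pays $4,940; OOP now $9,042.60.
Claim 3 ($718): deductible already satisfied, so owner's share is 40% × $718 = $287.20. Cost to owner: $287.20. OOP to date $9,329.80.

$287.20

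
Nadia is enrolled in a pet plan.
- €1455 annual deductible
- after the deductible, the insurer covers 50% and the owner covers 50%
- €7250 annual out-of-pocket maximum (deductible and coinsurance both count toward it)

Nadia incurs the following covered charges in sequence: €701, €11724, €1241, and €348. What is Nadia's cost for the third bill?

Claim 1 — €701: fully absorbed by the deductible. Cost to owner: €701. OOP to date €701.
Claim 2 — €11724: €754 to deductible, leaving €10970; owner's 50% is €5485. Owner owes €6239 (running OOP €6940).
Claim 3 — €1241: 50% coinsurance on €1241 = €620.50. That would push OOP to €7560.50, over the €7250 cap, so owner pays €7250 − €6940 = €310.

€310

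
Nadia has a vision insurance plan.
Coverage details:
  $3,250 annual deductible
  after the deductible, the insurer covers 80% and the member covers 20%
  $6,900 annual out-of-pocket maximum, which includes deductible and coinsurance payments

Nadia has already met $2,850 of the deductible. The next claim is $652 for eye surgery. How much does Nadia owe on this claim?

$450.40

Remaining deductible: $3,250 − $2,850 = $400.
After the $400 deductible portion, $652 − $400 = $252 is subject to coinsurance.
Member's 20% share of $252 is $50.40.
That puts the member's cost at $400 + $50.40 = $450.40 before any cap.
Year-to-date out-of-pocket becomes $2,850 + $450.40 = $3,300.40, still under the $6,900 maximum, so no cap applies.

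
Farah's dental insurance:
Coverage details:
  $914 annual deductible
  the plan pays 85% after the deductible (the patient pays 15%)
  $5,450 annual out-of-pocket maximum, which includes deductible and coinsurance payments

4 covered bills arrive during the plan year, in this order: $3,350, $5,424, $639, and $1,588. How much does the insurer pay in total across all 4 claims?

$8,573.95

Claim 1 ($3,350): deductible takes $914, $2,436 remains; coinsurance $2,436 × 15% = $365.40. Cost to patient: $1,279.40. OOP to date $1,279.40. Plan pays $3,350 − $1,279.40 = $2,070.60.
Claim 2 ($5,424): deductible already satisfied, so patient's share is 15% × $5,424 = $813.60. Cost to patient: $813.60. OOP to date $2,093. Insurer: $5,424 − $813.60 = $4,610.40.
Claim 3 ($639): 15% coinsurance on $639 = $95.85. Patient owes $95.85 (running OOP $2,188.85). Plan pays $639 − $95.85 = $543.15.
Claim 4 ($1,588): deductible met; 15% of $1,588 = $238.20. Patient pays $238.20; OOP now $2,427.05. Insurer: $1,588 − $238.20 = $1,349.80.
Insurer total: $2,070.60 + $4,610.40 + $543.15 + $1,349.80 = $8,573.95.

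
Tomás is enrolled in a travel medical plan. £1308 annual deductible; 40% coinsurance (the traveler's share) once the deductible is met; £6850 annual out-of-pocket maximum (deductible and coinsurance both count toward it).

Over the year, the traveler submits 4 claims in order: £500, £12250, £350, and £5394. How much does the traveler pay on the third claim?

#1 (£500): entire amount goes to the deductible. Traveler pays £500; OOP now £500.
#2 (£12250): deductible takes £808, £11442 remains; coinsurance £11442 × 40% = £4576.80. Traveler pays £5384.80; OOP now £5884.80.
#3 (£350): deductible already satisfied, so traveler's share is 40% × £350 = £140. Traveler owes £140 (running OOP £6024.80).

£140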